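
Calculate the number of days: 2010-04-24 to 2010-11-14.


204 days

From April 24, 2010 to November 14, 2010
Rest of April 2010: 30 - 24 = 6
Full months: May 31, June 30, July 31, August 31, September 30, October 31
Days into November 2010: 14
Total = 6 + 31 + 30 + 31 + 31 + 30 + 31 + 14 = 204 days


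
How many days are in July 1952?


31 days

Month: July (month 7)
July has 31 days


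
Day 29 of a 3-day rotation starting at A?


Shifts: A, B, C
Start: A (index 0)
Day 29: (0 + 29 - 1) mod 3
= 28 mod 3
= 1
Index 1 → shift B

Shift B


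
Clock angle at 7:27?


Hour hand = 7×30 + 27×0.5 = 223.5°
Minute hand = 27×6 = 162°
Difference = |223.5 - 162| = 61.5°

61.5°


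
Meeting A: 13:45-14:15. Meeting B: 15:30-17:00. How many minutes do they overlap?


0 minutes

Meeting A: 825-855 (in minutes from midnight)
Meeting B: 930-1020
Overlap start = max(825, 930) = 930
Overlap end = min(855, 1020) = 855
Overlap = max(0, 855 - 930) = 0 min


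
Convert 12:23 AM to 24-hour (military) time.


Input: 12:23 AM
12 AM → 00 (midnight)

00:23


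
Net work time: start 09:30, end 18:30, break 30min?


Total time = (18×60+30) - (9×60+30)
= 1110 - 570 = 540 min
Minus break: 540 - 30 = 510 min
= 8h 30m

8h 30m (510 minutes)


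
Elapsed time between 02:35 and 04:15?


End time in minutes: 4×60 + 15 = 255
Start time in minutes: 2×60 + 35 = 155
Difference = 255 - 155 = 100 minutes
= 1 hours 40 minutes

1h 40m


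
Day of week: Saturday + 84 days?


Start: Saturday (index 5)
(5 + 84) mod 7
= 89 mod 7
= 5
Index 5 → Saturday

Saturday


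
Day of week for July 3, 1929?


Zeller's congruence:
q=3, m=7, k=29, j=19
h = (3 + ⌊13×8/5⌋ + 29 + ⌊29/4⌋ + ⌊19/4⌋ - 2×19) mod 7
= (3 + 20 + 29 + 7 + 4 - 38) mod 7
= 25 mod 7 = 4
h=4 → Wednesday

Wednesday


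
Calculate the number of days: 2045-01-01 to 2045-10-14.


From January 1, 2045 to October 14, 2045
Rest of January 2045: 31 - 1 = 30
Full months: February 2045 28, March 31, April 30, May 31, June 30, July 31, August 31, September 30
Days into October 2045: 14
Total = 30 + 28 + 31 + 30 + 31 + 30 + 31 + 31 + 30 + 14 = 286 days

286 days


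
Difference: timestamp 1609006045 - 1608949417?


56628 seconds (15.7 hours / 0.66 days)

Difference = 1609006045 - 1608949417 = 56628 seconds
In hours: 56628 / 3600 ≈ 15.7
In days: 56628 / 86400 ≈ 0.66


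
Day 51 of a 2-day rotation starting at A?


Shifts: A, B
Start: A (index 0)
Day 51: (0 + 51 - 1) mod 2
= 50 mod 2
= 0
Index 0 → shift A

Shift A


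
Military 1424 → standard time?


2:24 PM

Hour: 14
14 - 12 = 2 → PM


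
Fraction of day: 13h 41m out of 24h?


0.5701 (57.01%)

Total minutes: 13×60 + 41 = 821
Day = 24×60 = 1440 minutes
Fraction = 821/1440 ≈ 0.5701
As a percentage: 821/1440 × 100 ≈ 57.01%


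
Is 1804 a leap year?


Yes

Rules: divisible by 4 AND (not by 100 OR by 400)
1804 ÷ 4 = 451 exactly → divisible by 4
1804 ÷ 100 = 18 remainder 4 → not divisible by 100
Divisible by 4 but not by 100 → leap year


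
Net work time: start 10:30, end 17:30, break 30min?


6h 30m (390 minutes)

Total time = (17×60+30) - (10×60+30)
= 1050 - 630 = 420 min
Minus break: 420 - 30 = 390 min
= 6h 30m


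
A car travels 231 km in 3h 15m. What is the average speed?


Distance: 231 km
Time: 3h 15m = 195 min = 195/60 = 13/4 hours
Speed = 231 ÷ (13/4) = 231 × 4 / 13 = 924/13 ≈ 71.1 km/h

71.1 km/h


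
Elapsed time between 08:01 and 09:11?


End time in minutes: 9×60 + 11 = 551
Start time in minutes: 8×60 + 1 = 481
Difference = 551 - 481 = 70 minutes
= 1 hours 10 minutes

1h 10m


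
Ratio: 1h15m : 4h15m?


5:17 (0.29)

Duration 1: 75 minutes
Duration 2: 255 minutes
Ratio = 75:255
GCD = 15
Simplified = 5:17
As a decimal: 5/17 ≈ 0.29


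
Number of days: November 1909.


Month: November (month 11)
November has 30 days

30 days


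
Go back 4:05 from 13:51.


Start: 831 minutes from midnight
Subtract: 245 minutes
Remaining: 831 - 245 = 586
Hours: 9, Minutes: 46

09:46


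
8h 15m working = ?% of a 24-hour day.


Time: 495 minutes
Day: 1440 minutes
Percentage = (495/1440) × 100 ≈ 34.4%

34.4%


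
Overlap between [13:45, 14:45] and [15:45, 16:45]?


Meeting A: 825-885 (in minutes from midnight)
Meeting B: 945-1005
Overlap start = max(825, 945) = 945
Overlap end = min(885, 1005) = 885
Overlap = max(0, 885 - 945) = 0 min

0 minutes


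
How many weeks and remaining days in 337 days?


Weeks: 337 ÷ 7 = 48 remainder 1

48 weeks 1 days


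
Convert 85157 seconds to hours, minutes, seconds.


Hours: 85157 ÷ 3600 = 23 remainder 2357
Minutes: 2357 ÷ 60 = 39 remainder 17
Seconds: 17

23h 39m 17s


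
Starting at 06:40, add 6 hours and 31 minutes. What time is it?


13:11

Start: 400 minutes from midnight
Add: 391 minutes
Total: 791 minutes
Hours: 791 ÷ 60 = 13 remainder 11


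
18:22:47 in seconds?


Hours: 18 × 3600 = 64800
Minutes: 22 × 60 = 1320
Seconds: 47
Total = 64800 + 1320 + 47 = 66167

66167 seconds


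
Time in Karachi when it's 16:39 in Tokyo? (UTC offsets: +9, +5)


Time difference = UTC+5 - UTC+9 = -4 hours
New hour = (16 -4) mod 24
= 12 mod 24 = 12
Minutes unchanged → 12:39

12:39


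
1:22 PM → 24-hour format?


Input: 1:22 PM
PM: 1 + 12 = 13

13:22


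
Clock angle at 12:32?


176.0°

Hour hand (12 ≡ 0 on the dial): 0×30 + 32×0.5 = 16.0°
Minute hand = 32×6 = 192°
Difference = |16.0 - 192| = 176.0°


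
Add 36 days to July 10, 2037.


August 15, 2037

Start: July 10, 2037
Add 36 days
July 10 → August 1: 31 - 10 + 1 = 22 days (36 - 22 = 14 left)
August 1 + 14 = August 15, 2037


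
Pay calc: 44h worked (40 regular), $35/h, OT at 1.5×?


Regular: 40h × $35 = $1400.00
Overtime: 44 - 40 = 4h
OT pay: 4h × $35 × 1.5 = $210.00
Total = $1400.00 + $210.00 = $1610.00

$1610.00


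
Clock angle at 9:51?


Hour hand = 9×30 + 51×0.5 = 295.5°
Minute hand = 51×6 = 306°
Difference = |295.5 - 306| = 10.5°

10.5°


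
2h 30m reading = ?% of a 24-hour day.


Time: 150 minutes
Day: 1440 minutes
Percentage = (150/1440) × 100 ≈ 10.4%

10.4%


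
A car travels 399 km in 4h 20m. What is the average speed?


92.1 km/h

Distance: 399 km
Time: 4h 20m = 260 min = 260/60 = 13/3 hours
Speed = 399 ÷ (13/3) = 399 × 3 / 13 = 1197/13 ≈ 92.1 km/h


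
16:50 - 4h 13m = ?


Start: 1010 minutes from midnight
Subtract: 253 minutes
Remaining: 1010 - 253 = 757
Hours: 12, Minutes: 37

12:37


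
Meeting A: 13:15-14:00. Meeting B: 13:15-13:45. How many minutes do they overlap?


Meeting A: 795-840 (in minutes from midnight)
Meeting B: 795-825
Overlap start = max(795, 795) = 795
Overlap end = min(840, 825) = 825
Overlap = max(0, 825 - 795) = 30 min

30 minutes


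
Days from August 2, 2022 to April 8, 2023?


From August 2, 2022 to April 8, 2023
Rest of August 2022: 31 - 2 = 29
Full months: September 30, October 31, November 30, December 31, January 31, February 2023 28, March 31
Days into April 2023: 8
Total = 29 + 30 + 31 + 30 + 31 + 31 + 28 + 31 + 8 = 249 days

249 days


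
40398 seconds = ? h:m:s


11h 13m 18s

Hours: 40398 ÷ 3600 = 11 remainder 798
Minutes: 798 ÷ 60 = 13 remainder 18
Seconds: 18


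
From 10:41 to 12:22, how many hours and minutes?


1h 41m

End time in minutes: 12×60 + 22 = 742
Start time in minutes: 10×60 + 41 = 641
Difference = 742 - 641 = 101 minutes
= 1 hours 41 minutes


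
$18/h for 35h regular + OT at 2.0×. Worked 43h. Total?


Regular: 35h × $18 = $630.00
Overtime: 43 - 35 = 8h
OT pay: 8h × $18 × 2.0 = $288.00
Total = $630.00 + $288.00 = $918.00

$918.00


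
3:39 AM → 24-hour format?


03:39

Input: 3:39 AM
AM hour stays: 3


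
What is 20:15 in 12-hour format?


Hour: 20
20 - 12 = 8 → PM

8:15 PM


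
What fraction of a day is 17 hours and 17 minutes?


0.7201 (72.01%)

Total minutes: 17×60 + 17 = 1037
Day = 24×60 = 1440 minutes
Fraction = 1037/1440 ≈ 0.7201
As a percentage: 1037/1440 × 100 ≈ 72.01%


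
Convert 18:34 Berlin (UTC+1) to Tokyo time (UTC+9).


Time difference = UTC+9 - UTC+1 = +8 hours
New hour = (18 + 8) mod 24
= 26 mod 24 = 2
Minutes unchanged → 02:34; 26 ≥ 24 → next day

02:34 (next day)


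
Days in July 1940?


31 days

Month: July (month 7)
July has 31 days


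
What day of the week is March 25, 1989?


Saturday

Zeller's congruence:
q=25, m=3, k=89, j=19
h = (25 + ⌊13×4/5⌋ + 89 + ⌊89/4⌋ + ⌊19/4⌋ - 2×19) mod 7
= (25 + 10 + 89 + 22 + 4 - 38) mod 7
= 112 mod 7 = 0
h=0 → Saturday


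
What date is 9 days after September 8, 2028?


Start: September 8, 2028
Add 9 days
September 8 + 9 = September 17, 2028

September 17, 2028


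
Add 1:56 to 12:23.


14:19

Start: 743 minutes from midnight
Add: 116 minutes
Total: 859 minutes
Hours: 859 ÷ 60 = 14 remainder 19


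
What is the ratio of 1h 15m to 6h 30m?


5:26 (0.19)

Duration 1: 75 minutes
Duration 2: 390 minutes
Ratio = 75:390
GCD = 15
Simplified = 5:26
As a decimal: 5/26 ≈ 0.19


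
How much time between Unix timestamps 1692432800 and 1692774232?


341432 seconds (94.8 hours / 3.95 days)

Difference = 1692774232 - 1692432800 = 341432 seconds
In hours: 341432 / 3600 ≈ 94.8
In days: 341432 / 86400 ≈ 3.95


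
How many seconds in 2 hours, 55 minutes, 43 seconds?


10543 seconds

Hours: 2 × 3600 = 7200
Minutes: 55 × 60 = 3300
Seconds: 43
Total = 7200 + 3300 + 43 = 10543


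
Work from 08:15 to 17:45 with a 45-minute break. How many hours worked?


8h 45m (525 minutes)

Total time = (17×60+45) - (8×60+15)
= 1065 - 495 = 570 min
Minus break: 570 - 45 = 525 min
= 8h 45m


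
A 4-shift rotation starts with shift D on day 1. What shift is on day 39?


Shifts: A, B, C, D
Start: D (index 3)
Day 39: (3 + 39 - 1) mod 4
= 41 mod 4
= 1
Index 1 → shift B

Shift B


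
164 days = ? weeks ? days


23 weeks 3 days

Weeks: 164 ÷ 7 = 23 remainder 3


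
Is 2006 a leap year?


No

Rules: divisible by 4 AND (not by 100 OR by 400)
2006 ÷ 4 = 501 remainder 2 → not divisible by 4
Not divisible by 4 → not a leap year


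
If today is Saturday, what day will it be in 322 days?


Saturday

Start: Saturday (index 5)
(5 + 322) mod 7
= 327 mod 7
= 5
Index 5 → Saturday


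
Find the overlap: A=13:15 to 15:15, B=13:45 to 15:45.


90 minutes

Meeting A: 795-915 (in minutes from midnight)
Meeting B: 825-945
Overlap start = max(795, 825) = 825
Overlap end = min(915, 945) = 915
Overlap = max(0, 915 - 825) = 90 min


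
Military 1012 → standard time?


Hour: 10
10 < 12 → AM

10:12 AM


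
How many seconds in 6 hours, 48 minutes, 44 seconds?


Hours: 6 × 3600 = 21600
Minutes: 48 × 60 = 2880
Seconds: 44
Total = 21600 + 2880 + 44 = 24524

24524 seconds


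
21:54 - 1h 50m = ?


Start: 1314 minutes from midnight
Subtract: 110 minutes
Remaining: 1314 - 110 = 1204
Hours: 20, Minutes: 4

20:04


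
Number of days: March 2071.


Month: March (month 3)
March has 31 days

31 days


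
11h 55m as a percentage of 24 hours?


Total minutes: 11×60 + 55 = 715
Day = 24×60 = 1440 minutes
Fraction = 715/1440 ≈ 0.4965
As a percentage: 715/1440 × 100 ≈ 49.65%

0.4965 (49.65%)


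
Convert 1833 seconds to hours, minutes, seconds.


0h 30m 33s

Hours: 1833 ÷ 3600 = 0 remainder 1833
Minutes: 1833 ÷ 60 = 30 remainder 33
Seconds: 33


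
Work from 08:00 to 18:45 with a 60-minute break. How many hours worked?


9h 45m (585 minutes)

Total time = (18×60+45) - (8×60+0)
= 1125 - 480 = 645 min
Minus break: 645 - 60 = 585 min
= 9h 45m


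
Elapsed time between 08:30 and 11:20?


2h 50m

End time in minutes: 11×60 + 20 = 680
Start time in minutes: 8×60 + 30 = 510
Difference = 680 - 510 = 170 minutes
= 2 hours 50 minutes


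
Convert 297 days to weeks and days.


42 weeks 3 days

Weeks: 297 ÷ 7 = 42 remainder 3


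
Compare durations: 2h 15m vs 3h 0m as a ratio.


3:4 (0.75)

Duration 1: 135 minutes
Duration 2: 180 minutes
Ratio = 135:180
GCD = 45
Simplified = 3:4
As a decimal: 3/4 = 0.75


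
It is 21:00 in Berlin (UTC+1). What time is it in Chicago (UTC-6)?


Time difference = UTC-6 - UTC+1 = -7 hours
New hour = (21 -7) mod 24
= 14 mod 24 = 14
Minutes unchanged → 14:00

14:00


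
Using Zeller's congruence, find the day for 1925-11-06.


Zeller's congruence:
q=6, m=11, k=25, j=19
h = (6 + ⌊13×12/5⌋ + 25 + ⌊25/4⌋ + ⌊19/4⌋ - 2×19) mod 7
= (6 + 31 + 25 + 6 + 4 - 38) mod 7
= 34 mod 7 = 6
h=6 → Friday

Friday


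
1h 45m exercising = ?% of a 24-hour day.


Time: 105 minutes
Day: 1440 minutes
Percentage = (105/1440) × 100 ≈ 7.3%

7.3%


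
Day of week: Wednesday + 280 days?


Wednesday

Start: Wednesday (index 2)
(2 + 280) mod 7
= 282 mod 7
= 2
Index 2 → Wednesday


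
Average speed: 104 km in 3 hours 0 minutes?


34.7 km/h

Distance: 104 km
Time: 3 hours
Speed = 104 / 3 ≈ 34.7 km/h


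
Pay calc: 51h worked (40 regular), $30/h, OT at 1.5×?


Regular: 40h × $30 = $1200.00
Overtime: 51 - 40 = 11h
OT pay: 11h × $30 × 1.5 = $495.00
Total = $1200.00 + $495.00 = $1695.00

$1695.00


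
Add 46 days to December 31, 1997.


February 15, 1998

Start: December 31, 1997
Add 46 days
December 31 → January 1: 31 - 31 + 1 = 1 days (46 - 1 = 45 left)
January 1 → February 1: 31 - 1 + 1 = 31 days (45 - 31 = 14 left)
February 1 + 14 = February 15, 1998


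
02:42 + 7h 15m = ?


09:57

Start: 162 minutes from midnight
Add: 435 minutes
Total: 597 minutes
Hours: 597 ÷ 60 = 9 remainder 57


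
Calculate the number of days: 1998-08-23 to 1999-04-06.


From August 23, 1998 to April 6, 1999
Rest of August 1998: 31 - 23 = 8
Full months: September 30, October 31, November 30, December 31, January 31, February 1999 28, March 31
Days into April 1999: 6
Total = 8 + 30 + 31 + 30 + 31 + 31 + 28 + 31 + 6 = 226 days

226 days


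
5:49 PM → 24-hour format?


17:49

Input: 5:49 PM
PM: 5 + 12 = 17


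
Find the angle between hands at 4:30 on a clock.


Hour hand = 4×30 + 30×0.5 = 135.0°
Minute hand = 30×6 = 180°
Difference = |135.0 - 180| = 45.0°

45.0°


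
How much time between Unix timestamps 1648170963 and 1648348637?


177674 seconds (49.4 hours / 2.06 days)

Difference = 1648348637 - 1648170963 = 177674 seconds
In hours: 177674 / 3600 ≈ 49.4
In days: 177674 / 86400 ≈ 2.06


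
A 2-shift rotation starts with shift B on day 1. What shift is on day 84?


Shifts: A, B
Start: B (index 1)
Day 84: (1 + 84 - 1) mod 2
= 84 mod 2
= 0
Index 0 → shift A

Shift A


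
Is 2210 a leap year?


Rules: divisible by 4 AND (not by 100 OR by 400)
2210 ÷ 4 = 552 remainder 2 → not divisible by 4
Not divisible by 4 → not a leap year

No


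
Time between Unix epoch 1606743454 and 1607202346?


458892 seconds (127.5 hours / 5.31 days)

Difference = 1607202346 - 1606743454 = 458892 seconds
In hours: 458892 / 3600 ≈ 127.5
In days: 458892 / 86400 ≈ 5.31


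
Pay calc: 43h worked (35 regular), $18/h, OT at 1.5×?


$846.00

Regular: 35h × $18 = $630.00
Overtime: 43 - 35 = 8h
OT pay: 8h × $18 × 1.5 = $216.00
Total = $630.00 + $216.00 = $846.00


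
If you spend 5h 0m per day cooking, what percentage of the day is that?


20.8%

Time: 300 minutes
Day: 1440 minutes
Percentage = (300/1440) × 100 ≈ 20.8%


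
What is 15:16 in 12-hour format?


3:16 PM

Hour: 15
15 - 12 = 3 → PM


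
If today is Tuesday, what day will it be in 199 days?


Start: Tuesday (index 1)
(1 + 199) mod 7
= 200 mod 7
= 4
Index 4 → Friday

Friday


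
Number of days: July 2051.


Month: July (month 7)
July has 31 days

31 days


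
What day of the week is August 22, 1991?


Thursday

Zeller's congruence:
q=22, m=8, k=91, j=19
h = (22 + ⌊13×9/5⌋ + 91 + ⌊91/4⌋ + ⌊19/4⌋ - 2×19) mod 7
= (22 + 23 + 91 + 22 + 4 - 38) mod 7
= 124 mod 7 = 5
h=5 → Thursday


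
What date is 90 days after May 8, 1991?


August 6, 1991

Start: May 8, 1991
Add 90 days
May 8 → June 1: 31 - 8 + 1 = 24 days (90 - 24 = 66 left)
June 1 → July 1: 30 - 1 + 1 = 30 days (66 - 30 = 36 left)
July 1 → August 1: 31 - 1 + 1 = 31 days (36 - 31 = 5 left)
August 1 + 5 = August 6, 1991


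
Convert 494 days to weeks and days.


70 weeks 4 days

Weeks: 494 ÷ 7 = 70 remainder 4


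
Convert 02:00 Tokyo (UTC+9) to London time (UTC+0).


Time difference = UTC+0 - UTC+9 = -9 hours
New hour = (2 -9) mod 24
= -7 mod 24 = 17
Minutes unchanged → 17:00; -7 < 0 → previous day

17:00 (previous day)


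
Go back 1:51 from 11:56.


10:05

Start: 716 minutes from midnight
Subtract: 111 minutes
Remaining: 716 - 111 = 605
Hours: 10, Minutes: 5


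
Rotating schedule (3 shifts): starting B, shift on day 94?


Shift B

Shifts: A, B, C
Start: B (index 1)
Day 94: (1 + 94 - 1) mod 3
= 94 mod 3
= 1
Index 1 → shift B


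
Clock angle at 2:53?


Hour hand = 2×30 + 53×0.5 = 86.5°
Minute hand = 53×6 = 318°
Difference = |86.5 - 318| = 231.5°
Since > 180°: 360 - 231.5 = 128.5°

128.5°


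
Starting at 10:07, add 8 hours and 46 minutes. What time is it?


Start: 607 minutes from midnight
Add: 526 minutes
Total: 1133 minutes
Hours: 1133 ÷ 60 = 18 remainder 53

18:53


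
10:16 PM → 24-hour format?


Input: 10:16 PM
PM: 10 + 12 = 22

22:16


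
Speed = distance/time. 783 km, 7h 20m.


106.8 km/h

Distance: 783 km
Time: 7h 20m = 440 min = 440/60 = 22/3 hours
Speed = 783 ÷ (22/3) = 783 × 3 / 22 = 2349/22 ≈ 106.8 km/h


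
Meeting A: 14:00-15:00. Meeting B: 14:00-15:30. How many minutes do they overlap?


Meeting A: 840-900 (in minutes from midnight)
Meeting B: 840-930
Overlap start = max(840, 840) = 840
Overlap end = min(900, 930) = 900
Overlap = max(0, 900 - 840) = 60 min

60 minutes


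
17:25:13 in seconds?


62713 seconds

Hours: 17 × 3600 = 61200
Minutes: 25 × 60 = 1500
Seconds: 13
Total = 61200 + 1500 + 13 = 62713


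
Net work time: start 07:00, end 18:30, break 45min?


10h 45m (645 minutes)

Total time = (18×60+30) - (7×60+0)
= 1110 - 420 = 690 min
Minus break: 690 - 45 = 645 min
= 10h 45m


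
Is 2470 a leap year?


Rules: divisible by 4 AND (not by 100 OR by 400)
2470 ÷ 4 = 617 remainder 2 → not divisible by 4
Not divisible by 4 → not a leap year

No


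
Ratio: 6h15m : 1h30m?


Duration 1: 375 minutes
Duration 2: 90 minutes
Ratio = 375:90
GCD = 15
Simplified = 25:6
As a decimal: 25/6 ≈ 4.17

25:6 (4.17)


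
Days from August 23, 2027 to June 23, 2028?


From August 23, 2027 to June 23, 2028
Rest of August 2027: 31 - 23 = 8
Full months: September 30, October 31, November 30, December 31, January 31, February 2028 29, March 31, April 30, May 31
Days into June 2028: 23
Total = 8 + 30 + 31 + 30 + 31 + 31 + 29 + 31 + 30 + 31 + 23 = 305 days

305 days


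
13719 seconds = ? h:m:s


Hours: 13719 ÷ 3600 = 3 remainder 2919
Minutes: 2919 ÷ 60 = 48 remainder 39
Seconds: 39

3h 48m 39s


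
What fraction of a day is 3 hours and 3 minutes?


Total minutes: 3×60 + 3 = 183
Day = 24×60 = 1440 minutes
Fraction = 183/1440 ≈ 0.1271
As a percentage: 183/1440 × 100 ≈ 12.71%

0.1271 (12.71%)


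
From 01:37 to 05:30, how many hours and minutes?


3h 53m

End time in minutes: 5×60 + 30 = 330
Start time in minutes: 1×60 + 37 = 97
Difference = 330 - 97 = 233 minutes
= 3 hours 53 minutes


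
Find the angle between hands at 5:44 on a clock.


92.0°

Hour hand = 5×30 + 44×0.5 = 172.0°
Minute hand = 44×6 = 264°
Difference = |172.0 - 264| = 92.0°


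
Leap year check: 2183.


No

Rules: divisible by 4 AND (not by 100 OR by 400)
2183 ÷ 4 = 545 remainder 3 → not divisible by 4
Not divisible by 4 → not a leap year


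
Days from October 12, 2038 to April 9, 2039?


From October 12, 2038 to April 9, 2039
Rest of October 2038: 31 - 12 = 19
Full months: November 30, December 31, January 31, February 2039 28, March 31
Days into April 2039: 9
Total = 19 + 30 + 31 + 31 + 28 + 31 + 9 = 179 days

179 days


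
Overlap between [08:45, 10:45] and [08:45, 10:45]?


Meeting A: 525-645 (in minutes from midnight)
Meeting B: 525-645
Overlap start = max(525, 525) = 525
Overlap end = min(645, 645) = 645
Overlap = max(0, 645 - 525) = 120 min

120 minutes


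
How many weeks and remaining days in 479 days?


68 weeks 3 days

Weeks: 479 ÷ 7 = 68 remainder 3


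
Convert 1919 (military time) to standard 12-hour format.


7:19 PM

Hour: 19
19 - 12 = 7 → PM


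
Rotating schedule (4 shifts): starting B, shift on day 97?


Shift B

Shifts: A, B, C, D
Start: B (index 1)
Day 97: (1 + 97 - 1) mod 4
= 97 mod 4
= 1
Index 1 → shift B


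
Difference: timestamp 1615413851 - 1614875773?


Difference = 1615413851 - 1614875773 = 538078 seconds
In hours: 538078 / 3600 ≈ 149.5
In days: 538078 / 86400 ≈ 6.23

538078 seconds (149.5 hours / 6.23 days)


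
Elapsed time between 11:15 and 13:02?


End time in minutes: 13×60 + 2 = 782
Start time in minutes: 11×60 + 15 = 675
Difference = 782 - 675 = 107 minutes
= 1 hours 47 minutes

1h 47m


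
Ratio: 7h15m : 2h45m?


Duration 1: 435 minutes
Duration 2: 165 minutes
Ratio = 435:165
GCD = 15
Simplified = 29:11
As a decimal: 29/11 ≈ 2.64

29:11 (2.64)


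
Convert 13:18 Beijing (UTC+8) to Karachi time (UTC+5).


Time difference = UTC+5 - UTC+8 = -3 hours
New hour = (13 -3) mod 24
= 10 mod 24 = 10
Minutes unchanged → 10:18

10:18


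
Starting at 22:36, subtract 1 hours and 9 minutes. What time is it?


Start: 1356 minutes from midnight
Subtract: 69 minutes
Remaining: 1356 - 69 = 1287
Hours: 21, Minutes: 27

21:27


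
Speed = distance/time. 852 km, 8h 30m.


100.2 km/h

Distance: 852 km
Time: 8h 30m = 510 min = 510/60 = 17/2 hours
Speed = 852 ÷ (17/2) = 852 × 2 / 17 = 1704/17 ≈ 100.2 km/h


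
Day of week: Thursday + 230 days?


Start: Thursday (index 3)
(3 + 230) mod 7
= 233 mod 7
= 2
Index 2 → Wednesday

Wednesday


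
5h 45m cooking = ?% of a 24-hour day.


Time: 345 minutes
Day: 1440 minutes
Percentage = (345/1440) × 100 ≈ 24.0%

24.0%


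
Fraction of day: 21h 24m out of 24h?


Total minutes: 21×60 + 24 = 1284
Day = 24×60 = 1440 minutes
Fraction = 1284/1440 ≈ 0.8917
As a percentage: 1284/1440 × 100 ≈ 89.17%

0.8917 (89.17%)


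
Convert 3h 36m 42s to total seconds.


Hours: 3 × 3600 = 10800
Minutes: 36 × 60 = 2160
Seconds: 42
Total = 10800 + 2160 + 42 = 13002

13002 seconds


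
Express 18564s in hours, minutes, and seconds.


Hours: 18564 ÷ 3600 = 5 remainder 564
Minutes: 564 ÷ 60 = 9 remainder 24
Seconds: 24

5h 9m 24s


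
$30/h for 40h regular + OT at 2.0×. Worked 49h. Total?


Regular: 40h × $30 = $1200.00
Overtime: 49 - 40 = 9h
OT pay: 9h × $30 × 2.0 = $540.00
Total = $1200.00 + $540.00 = $1740.00

$1740.00


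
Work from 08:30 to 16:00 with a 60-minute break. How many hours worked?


6h 30m (390 minutes)

Total time = (16×60+0) - (8×60+30)
= 960 - 510 = 450 min
Minus break: 450 - 60 = 390 min
= 6h 30m


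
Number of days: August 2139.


Month: August (month 8)
August has 31 days

31 days


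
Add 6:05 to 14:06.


Start: 846 minutes from midnight
Add: 365 minutes
Total: 1211 minutes
Hours: 1211 ÷ 60 = 20 remainder 11

20:11


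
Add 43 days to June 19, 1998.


August 1, 1998

Start: June 19, 1998
Add 43 days
June 19 → July 1: 30 - 19 + 1 = 12 days (43 - 12 = 31 left)
July 1 → August 1: 31 - 1 + 1 = 31 days (31 - 31 = 0 left)
Land exactly on August 1, 1998


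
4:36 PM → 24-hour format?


16:36

Input: 4:36 PM
PM: 4 + 12 = 16


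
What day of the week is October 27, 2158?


Zeller's congruence:
q=27, m=10, k=58, j=21
h = (27 + ⌊13×11/5⌋ + 58 + ⌊58/4⌋ + ⌊21/4⌋ - 2×21) mod 7
= (27 + 28 + 58 + 14 + 5 - 42) mod 7
= 90 mod 7 = 6
h=6 → Friday

Friday


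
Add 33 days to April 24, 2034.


Start: April 24, 2034
Add 33 days
April 24 → May 1: 30 - 24 + 1 = 7 days (33 - 7 = 26 left)
May 1 + 26 = May 27, 2034

May 27, 2034


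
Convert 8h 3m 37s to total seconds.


29017 seconds

Hours: 8 × 3600 = 28800
Minutes: 3 × 60 = 180
Seconds: 37
Total = 28800 + 180 + 37 = 29017


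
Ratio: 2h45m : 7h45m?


11:31 (0.35)

Duration 1: 165 minutes
Duration 2: 465 minutes
Ratio = 165:465
GCD = 15
Simplified = 11:31
As a decimal: 11/31 ≈ 0.35


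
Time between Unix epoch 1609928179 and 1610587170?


Difference = 1610587170 - 1609928179 = 658991 seconds
In hours: 658991 / 3600 ≈ 183.1
In days: 658991 / 86400 ≈ 7.63

658991 seconds (183.1 hours / 7.63 days)


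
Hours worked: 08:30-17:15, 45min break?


8h 0m (480 minutes)

Total time = (17×60+15) - (8×60+30)
= 1035 - 510 = 525 min
Minus break: 525 - 45 = 480 min
= 8h 0m


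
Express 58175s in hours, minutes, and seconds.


16h 9m 35s

Hours: 58175 ÷ 3600 = 16 remainder 575
Minutes: 575 ÷ 60 = 9 remainder 35
Seconds: 35


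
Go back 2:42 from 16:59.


14:17

Start: 1019 minutes from midnight
Subtract: 162 minutes
Remaining: 1019 - 162 = 857
Hours: 14, Minutes: 17


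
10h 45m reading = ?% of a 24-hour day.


44.8%

Time: 645 minutes
Day: 1440 minutes
Percentage = (645/1440) × 100 ≈ 44.8%


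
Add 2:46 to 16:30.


Start: 990 minutes from midnight
Add: 166 minutes
Total: 1156 minutes
Hours: 1156 ÷ 60 = 19 remainder 16

19:16


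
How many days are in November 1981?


Month: November (month 11)
November has 30 days

30 days


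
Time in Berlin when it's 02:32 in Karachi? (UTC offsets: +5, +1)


22:32 (previous day)

Time difference = UTC+1 - UTC+5 = -4 hours
New hour = (2 -4) mod 24
= -2 mod 24 = 22
Minutes unchanged → 22:32; -2 < 0 → previous day


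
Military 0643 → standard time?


Hour: 6
6 < 12 → AM

6:43 AM


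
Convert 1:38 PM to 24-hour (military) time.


Input: 1:38 PM
PM: 1 + 12 = 13

13:38


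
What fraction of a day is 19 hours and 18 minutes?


0.8042 (80.42%)

Total minutes: 19×60 + 18 = 1158
Day = 24×60 = 1440 minutes
Fraction = 1158/1440 ≈ 0.8042
As a percentage: 1158/1440 × 100 ≈ 80.42%


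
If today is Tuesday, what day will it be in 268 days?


Start: Tuesday (index 1)
(1 + 268) mod 7
= 269 mod 7
= 3
Index 3 → Thursday

Thursday


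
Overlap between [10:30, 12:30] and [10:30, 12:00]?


90 minutes

Meeting A: 630-750 (in minutes from midnight)
Meeting B: 630-720
Overlap start = max(630, 630) = 630
Overlap end = min(750, 720) = 720
Overlap = max(0, 720 - 630) = 90 min


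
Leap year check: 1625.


No

Rules: divisible by 4 AND (not by 100 OR by 400)
1625 ÷ 4 = 406 remainder 1 → not divisible by 4
Not divisible by 4 → not a leap year


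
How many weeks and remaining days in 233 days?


33 weeks 2 days

Weeks: 233 ÷ 7 = 33 remainder 2


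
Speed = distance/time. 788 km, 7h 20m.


Distance: 788 km
Time: 7h 20m = 440 min = 440/60 = 22/3 hours
Speed = 788 ÷ (22/3) = 788 × 3 / 22 = 2364/22 ≈ 107.5 km/h

107.5 km/h


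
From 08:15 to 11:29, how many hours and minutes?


End time in minutes: 11×60 + 29 = 689
Start time in minutes: 8×60 + 15 = 495
Difference = 689 - 495 = 194 minutes
= 3 hours 14 minutes

3h 14m


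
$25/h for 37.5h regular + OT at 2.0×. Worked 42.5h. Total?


Regular: 37.5h × $25 = $937.50
Overtime: 42.5 - 37.5 = 5.0h
OT pay: 5.0h × $25 × 2.0 = $250.00
Total = $937.50 + $250.00 = $1187.50

$1187.50


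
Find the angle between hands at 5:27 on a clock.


1.5°

Hour hand = 5×30 + 27×0.5 = 163.5°
Minute hand = 27×6 = 162°
Difference = |163.5 - 162| = 1.5°


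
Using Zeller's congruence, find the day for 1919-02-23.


Zeller's congruence:
q=23, m=14, k=18, j=19
h = (23 + ⌊13×15/5⌋ + 18 + ⌊18/4⌋ + ⌊19/4⌋ - 2×19) mod 7
= (23 + 39 + 18 + 4 + 4 - 38) mod 7
= 50 mod 7 = 1
h=1 → Sunday

Sunday


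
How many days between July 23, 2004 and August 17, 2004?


25 days

From July 23, 2004 to August 17, 2004
Rest of July 2004: 31 - 23 = 8
Days into August 2004: 17
Total = 8 + 17 = 25 days


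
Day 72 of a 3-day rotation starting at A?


Shifts: A, B, C
Start: A (index 0)
Day 72: (0 + 72 - 1) mod 3
= 71 mod 3
= 2
Index 2 → shift C

Shift C


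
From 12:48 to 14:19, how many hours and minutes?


End time in minutes: 14×60 + 19 = 859
Start time in minutes: 12×60 + 48 = 768
Difference = 859 - 768 = 91 minutes
= 1 hours 31 minutes

1h 31m


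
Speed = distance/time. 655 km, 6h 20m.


Distance: 655 km
Time: 6h 20m = 380 min = 380/60 = 19/3 hours
Speed = 655 ÷ (19/3) = 655 × 3 / 19 = 1965/19 ≈ 103.4 km/h

103.4 km/h


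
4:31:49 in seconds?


16309 seconds

Hours: 4 × 3600 = 14400
Minutes: 31 × 60 = 1860
Seconds: 49
Total = 14400 + 1860 + 49 = 16309


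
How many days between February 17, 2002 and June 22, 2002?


From February 17, 2002 to June 22, 2002
Rest of February 2002: 28 - 17 = 11
Full months: March 31, April 30, May 31
Days into June 2002: 22
Total = 11 + 31 + 30 + 31 + 22 = 125 days

125 days


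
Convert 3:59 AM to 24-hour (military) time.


Input: 3:59 AM
AM hour stays: 3

03:59


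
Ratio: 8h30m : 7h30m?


17:15 (1.13)

Duration 1: 510 minutes
Duration 2: 450 minutes
Ratio = 510:450
GCD = 30
Simplified = 17:15
As a decimal: 17/15 ≈ 1.13


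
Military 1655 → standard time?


4:55 PM

Hour: 16
16 - 12 = 4 → PM


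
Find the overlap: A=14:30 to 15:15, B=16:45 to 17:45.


Meeting A: 870-915 (in minutes from midnight)
Meeting B: 1005-1065
Overlap start = max(870, 1005) = 1005
Overlap end = min(915, 1065) = 915
Overlap = max(0, 915 - 1005) = 0 min

0 minutes


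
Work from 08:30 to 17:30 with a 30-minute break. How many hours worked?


Total time = (17×60+30) - (8×60+30)
= 1050 - 510 = 540 min
Minus break: 540 - 30 = 510 min
= 8h 30m

8h 30m (510 minutes)


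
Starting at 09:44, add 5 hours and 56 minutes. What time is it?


15:40

Start: 584 minutes from midnight
Add: 356 minutes
Total: 940 minutes
Hours: 940 ÷ 60 = 15 remainder 40


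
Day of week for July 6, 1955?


Zeller's congruence:
q=6, m=7, k=55, j=19
h = (6 + ⌊13×8/5⌋ + 55 + ⌊55/4⌋ + ⌊19/4⌋ - 2×19) mod 7
= (6 + 20 + 55 + 13 + 4 - 38) mod 7
= 60 mod 7 = 4
h=4 → Wednesday

Wednesday


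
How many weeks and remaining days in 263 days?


Weeks: 263 ÷ 7 = 37 remainder 4

37 weeks 4 days


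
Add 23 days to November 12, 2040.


Start: November 12, 2040
Add 23 days
November 12 → December 1: 30 - 12 + 1 = 19 days (23 - 19 = 4 left)
December 1 + 4 = December 5, 2040

December 5, 2040


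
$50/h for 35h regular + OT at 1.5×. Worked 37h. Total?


$1900.00

Regular: 35h × $50 = $1750.00
Overtime: 37 - 35 = 2h
OT pay: 2h × $50 × 1.5 = $150.00
Total = $1750.00 + $150.00 = $1900.00


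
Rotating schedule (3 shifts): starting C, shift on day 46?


Shift C

Shifts: A, B, C
Start: C (index 2)
Day 46: (2 + 46 - 1) mod 3
= 47 mod 3
= 2
Index 2 → shift C


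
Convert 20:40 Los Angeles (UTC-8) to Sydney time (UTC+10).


14:40 (next day)

Time difference = UTC+10 - UTC-8 = +18 hours
New hour = (20 + 18) mod 24
= 38 mod 24 = 14
Minutes unchanged → 14:40; 38 ≥ 24 → next day


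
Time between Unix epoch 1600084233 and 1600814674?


Difference = 1600814674 - 1600084233 = 730441 seconds
In hours: 730441 / 3600 ≈ 202.9
In days: 730441 / 86400 ≈ 8.45

730441 seconds (202.9 hours / 8.45 days)


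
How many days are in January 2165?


31 days

Month: January (month 1)
January has 31 days


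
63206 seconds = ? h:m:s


17h 33m 26s

Hours: 63206 ÷ 3600 = 17 remainder 2006
Minutes: 2006 ÷ 60 = 33 remainder 26
Seconds: 26


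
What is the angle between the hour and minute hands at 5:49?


Hour hand = 5×30 + 49×0.5 = 174.5°
Minute hand = 49×6 = 294°
Difference = |174.5 - 294| = 119.5°

119.5°


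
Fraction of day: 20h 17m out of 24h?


Total minutes: 20×60 + 17 = 1217
Day = 24×60 = 1440 minutes
Fraction = 1217/1440 ≈ 0.8451
As a percentage: 1217/1440 × 100 ≈ 84.51%

0.8451 (84.51%)


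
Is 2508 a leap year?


Rules: divisible by 4 AND (not by 100 OR by 400)
2508 ÷ 4 = 627 exactly → divisible by 4
2508 ÷ 100 = 25 remainder 8 → not divisible by 100
Divisible by 4 but not by 100 → leap year

Yes


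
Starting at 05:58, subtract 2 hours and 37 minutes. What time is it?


03:21

Start: 358 minutes from midnight
Subtract: 157 minutes
Remaining: 358 - 157 = 201
Hours: 3, Minutes: 21


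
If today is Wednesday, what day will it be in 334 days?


Monday

Start: Wednesday (index 2)
(2 + 334) mod 7
= 336 mod 7
= 0
Index 0 → Monday


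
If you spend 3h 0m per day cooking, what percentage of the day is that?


12.5%

Time: 180 minutes
Day: 1440 minutes
Percentage = (180/1440) × 100 = 12.5%


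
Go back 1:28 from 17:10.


Start: 1030 minutes from midnight
Subtract: 88 minutes
Remaining: 1030 - 88 = 942
Hours: 15, Minutes: 42

15:42


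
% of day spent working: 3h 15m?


13.5%

Time: 195 minutes
Day: 1440 minutes
Percentage = (195/1440) × 100 ≈ 13.5%


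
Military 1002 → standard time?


10:02 AM

Hour: 10
10 < 12 → AM


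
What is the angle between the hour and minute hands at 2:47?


161.5°

Hour hand = 2×30 + 47×0.5 = 83.5°
Minute hand = 47×6 = 282°
Difference = |83.5 - 282| = 198.5°
Since > 180°: 360 - 198.5 = 161.5°


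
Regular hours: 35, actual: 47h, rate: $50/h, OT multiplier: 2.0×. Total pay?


$2950.00

Regular: 35h × $50 = $1750.00
Overtime: 47 - 35 = 12h
OT pay: 12h × $50 × 2.0 = $1200.00
Total = $1750.00 + $1200.00 = $2950.00


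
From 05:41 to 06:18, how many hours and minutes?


End time in minutes: 6×60 + 18 = 378
Start time in minutes: 5×60 + 41 = 341
Difference = 378 - 341 = 37 minutes
= 0 hours 37 minutes

0h 37m


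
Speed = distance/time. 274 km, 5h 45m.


47.7 km/h

Distance: 274 km
Time: 5h 45m = 345 min = 345/60 = 23/4 hours
Speed = 274 ÷ (23/4) = 274 × 4 / 23 = 1096/23 ≈ 47.7 km/h


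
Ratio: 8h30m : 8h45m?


Duration 1: 510 minutes
Duration 2: 525 minutes
Ratio = 510:525
GCD = 15
Simplified = 34:35
As a decimal: 34/35 ≈ 0.97

34:35 (0.97)


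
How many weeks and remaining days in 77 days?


Weeks: 77 ÷ 7 = 11 remainder 0

11 weeks 0 days


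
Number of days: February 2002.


Month: February (month 2)
February: 28 or 29 (leap year)
2002 leap year? No

28 days


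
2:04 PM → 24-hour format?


14:04

Input: 2:04 PM
PM: 2 + 12 = 14


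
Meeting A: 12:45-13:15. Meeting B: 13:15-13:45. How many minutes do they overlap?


Meeting A: 765-795 (in minutes from midnight)
Meeting B: 795-825
Overlap start = max(765, 795) = 795
Overlap end = min(795, 825) = 795
Overlap = max(0, 795 - 795) = 0 min

0 minutes


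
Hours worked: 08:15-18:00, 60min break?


Total time = (18×60+0) - (8×60+15)
= 1080 - 495 = 585 min
Minus break: 585 - 60 = 525 min
= 8h 45m

8h 45m (525 minutes)


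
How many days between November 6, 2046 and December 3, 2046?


From November 6, 2046 to December 3, 2046
Rest of November 2046: 30 - 6 = 24
Days into December 2046: 3
Total = 24 + 3 = 27 days

27 days


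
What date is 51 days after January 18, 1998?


March 10, 1998

Start: January 18, 1998
Add 51 days
January 18 → February 1: 31 - 18 + 1 = 14 days (51 - 14 = 37 left)
February 1 → March 1: 28 - 1 + 1 = 28 days (37 - 28 = 9 left)
March 1 + 9 = March 10, 1998


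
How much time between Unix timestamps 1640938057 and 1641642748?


Difference = 1641642748 - 1640938057 = 704691 seconds
In hours: 704691 / 3600 ≈ 195.7
In days: 704691 / 86400 ≈ 8.16

704691 seconds (195.7 hours / 8.16 days)


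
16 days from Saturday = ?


Monday

Start: Saturday (index 5)
(5 + 16) mod 7
= 21 mod 7
= 0
Index 0 → Monday


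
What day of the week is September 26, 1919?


Friday

Zeller's congruence:
q=26, m=9, k=19, j=19
h = (26 + ⌊13×10/5⌋ + 19 + ⌊19/4⌋ + ⌊19/4⌋ - 2×19) mod 7
= (26 + 26 + 19 + 4 + 4 - 38) mod 7
= 41 mod 7 = 6
h=6 → Friday


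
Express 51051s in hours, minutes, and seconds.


14h 10m 51s

Hours: 51051 ÷ 3600 = 14 remainder 651
Minutes: 651 ÷ 60 = 10 remainder 51
Seconds: 51


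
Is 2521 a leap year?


Rules: divisible by 4 AND (not by 100 OR by 400)
2521 ÷ 4 = 630 remainder 1 → not divisible by 4
Not divisible by 4 → not a leap year

No


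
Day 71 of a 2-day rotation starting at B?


Shift B

Shifts: A, B
Start: B (index 1)
Day 71: (1 + 71 - 1) mod 2
= 71 mod 2
= 1
Index 1 → shift B


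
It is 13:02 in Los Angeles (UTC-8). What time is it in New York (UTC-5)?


16:02

Time difference = UTC-5 - UTC-8 = +3 hours
New hour = (13 + 3) mod 24
= 16 mod 24 = 16
Minutes unchanged → 16:02


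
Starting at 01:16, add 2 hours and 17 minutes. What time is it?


Start: 76 minutes from midnight
Add: 137 minutes
Total: 213 minutes
Hours: 213 ÷ 60 = 3 remainder 33

03:33


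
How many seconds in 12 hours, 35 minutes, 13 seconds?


45313 seconds

Hours: 12 × 3600 = 43200
Minutes: 35 × 60 = 2100
Seconds: 13
Total = 43200 + 2100 + 13 = 45313


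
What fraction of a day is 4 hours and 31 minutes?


0.1882 (18.82%)

Total minutes: 4×60 + 31 = 271
Day = 24×60 = 1440 minutes
Fraction = 271/1440 ≈ 0.1882
As a percentage: 271/1440 × 100 ≈ 18.82%


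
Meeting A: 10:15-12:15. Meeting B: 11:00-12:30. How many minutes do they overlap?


75 minutes

Meeting A: 615-735 (in minutes from midnight)
Meeting B: 660-750
Overlap start = max(615, 660) = 660
Overlap end = min(735, 750) = 735
Overlap = max(0, 735 - 660) = 75 min


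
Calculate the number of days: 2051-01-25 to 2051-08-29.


216 days

From January 25, 2051 to August 29, 2051
Rest of January 2051: 31 - 25 = 6
Full months: February 2051 28, March 31, April 30, May 31, June 30, July 31
Days into August 2051: 29
Total = 6 + 28 + 31 + 30 + 31 + 30 + 31 + 29 = 216 days


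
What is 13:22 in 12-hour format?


Hour: 13
13 - 12 = 1 → PM

1:22 PM


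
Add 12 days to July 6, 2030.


Start: July 6, 2030
Add 12 days
July 6 + 12 = July 18, 2030

July 18, 2030


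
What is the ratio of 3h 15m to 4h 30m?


Duration 1: 195 minutes
Duration 2: 270 minutes
Ratio = 195:270
GCD = 15
Simplified = 13:18
As a decimal: 13/18 ≈ 0.72

13:18 (0.72)


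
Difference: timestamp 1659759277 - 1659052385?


Difference = 1659759277 - 1659052385 = 706892 seconds
In hours: 706892 / 3600 ≈ 196.4
In days: 706892 / 86400 ≈ 8.18

706892 seconds (196.4 hours / 8.18 days)


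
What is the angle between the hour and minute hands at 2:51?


139.5°

Hour hand = 2×30 + 51×0.5 = 85.5°
Minute hand = 51×6 = 306°
Difference = |85.5 - 306| = 220.5°
Since > 180°: 360 - 220.5 = 139.5°


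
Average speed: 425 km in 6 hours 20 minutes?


67.1 km/h

Distance: 425 km
Time: 6h 20m = 380 min = 380/60 = 19/3 hours
Speed = 425 ÷ (19/3) = 425 × 3 / 19 = 1275/19 ≈ 67.1 km/h


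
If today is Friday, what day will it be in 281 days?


Saturday

Start: Friday (index 4)
(4 + 281) mod 7
= 285 mod 7
= 5
Index 5 → Saturday


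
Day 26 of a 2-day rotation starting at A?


Shift B

Shifts: A, B
Start: A (index 0)
Day 26: (0 + 26 - 1) mod 2
= 25 mod 2
= 1
Index 1 → shift B


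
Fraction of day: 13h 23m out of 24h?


Total minutes: 13×60 + 23 = 803
Day = 24×60 = 1440 minutes
Fraction = 803/1440 ≈ 0.5576
As a percentage: 803/1440 × 100 ≈ 55.76%

0.5576 (55.76%)
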